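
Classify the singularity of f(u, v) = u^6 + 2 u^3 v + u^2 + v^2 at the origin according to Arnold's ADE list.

The Hessian of f at 0 has rank 2. Corank 0: nondegenerate Morse point, so A_1.

A1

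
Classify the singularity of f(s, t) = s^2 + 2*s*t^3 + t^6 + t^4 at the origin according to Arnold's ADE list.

A_3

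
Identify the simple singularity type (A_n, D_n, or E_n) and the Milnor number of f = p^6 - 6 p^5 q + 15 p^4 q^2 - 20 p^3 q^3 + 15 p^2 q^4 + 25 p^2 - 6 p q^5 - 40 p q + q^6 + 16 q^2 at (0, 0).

The Hessian of f at 0 is [[50, -40], [-40, 32]] with rank 1, so corank 1. A Groebner basis of the Jacobian ideal J(f) in C{p,q} is {q^5, p - 4*q/5}; counting standard monomials gives mu = 5. Corank 1: A-series; mu = 5 gives A_5.

Type A_{5}, Milnor number mu = 5.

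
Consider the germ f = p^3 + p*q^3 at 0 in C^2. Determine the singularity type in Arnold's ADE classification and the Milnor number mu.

Type E7, Milnor number mu = 7.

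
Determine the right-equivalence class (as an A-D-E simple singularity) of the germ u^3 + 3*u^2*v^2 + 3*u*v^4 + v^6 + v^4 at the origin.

The Hessian of f at 0 has rank 0. Corank 2; j^3 = u^3 is a perfect cube, so E-series; the 4-jet and mu = 6 give E_6.

E6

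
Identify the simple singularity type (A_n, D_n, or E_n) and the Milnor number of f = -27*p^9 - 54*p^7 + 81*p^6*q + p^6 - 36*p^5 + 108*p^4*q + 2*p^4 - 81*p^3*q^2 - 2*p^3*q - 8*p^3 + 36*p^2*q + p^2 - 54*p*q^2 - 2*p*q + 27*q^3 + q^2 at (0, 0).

The Hessian of f at 0 has rank 1. Corank 1: A-series; mu = 2 gives A_2.

Type A2, Milnor number mu = 2.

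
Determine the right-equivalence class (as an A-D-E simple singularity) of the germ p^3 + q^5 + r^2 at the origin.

E8

The Hessian of f at 0 has rank 1. Corank 2; j^3 = p^3 is a perfect cube, so E-series; the 5-jet and mu = 8 give E_8.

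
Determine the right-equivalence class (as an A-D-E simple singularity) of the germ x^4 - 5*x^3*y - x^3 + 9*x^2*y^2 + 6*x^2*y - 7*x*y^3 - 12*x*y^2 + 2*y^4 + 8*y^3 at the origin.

E_{7}

The Hessian of f at 0 has rank 0. Corank 2; j^3 = -(x - 2*y)^3 is a perfect cube, so E-series; the 4-jet and mu = 7 give E_7.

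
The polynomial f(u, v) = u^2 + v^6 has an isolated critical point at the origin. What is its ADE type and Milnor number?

The Hessian of f at 0 has rank 1. Corank 1: A-series; mu = 5 gives A_5.

Type A_5, Milnor number mu = 5.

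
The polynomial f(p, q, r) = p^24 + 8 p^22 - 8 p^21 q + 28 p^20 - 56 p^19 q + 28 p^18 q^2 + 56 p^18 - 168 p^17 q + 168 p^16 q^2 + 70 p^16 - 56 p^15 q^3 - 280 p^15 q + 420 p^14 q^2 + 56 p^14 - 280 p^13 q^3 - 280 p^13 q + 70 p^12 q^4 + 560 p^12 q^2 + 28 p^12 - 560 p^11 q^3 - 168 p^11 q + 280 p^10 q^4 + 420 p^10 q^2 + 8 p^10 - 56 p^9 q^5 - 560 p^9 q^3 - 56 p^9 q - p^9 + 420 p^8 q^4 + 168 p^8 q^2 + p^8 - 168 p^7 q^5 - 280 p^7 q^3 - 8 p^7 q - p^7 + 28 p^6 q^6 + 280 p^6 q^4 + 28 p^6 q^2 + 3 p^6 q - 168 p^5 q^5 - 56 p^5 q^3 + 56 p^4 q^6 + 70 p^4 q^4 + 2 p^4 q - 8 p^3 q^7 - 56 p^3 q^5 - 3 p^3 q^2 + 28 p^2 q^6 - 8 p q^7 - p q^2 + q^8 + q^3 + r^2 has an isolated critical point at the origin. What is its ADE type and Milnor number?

Type D_9, Milnor number mu = 9.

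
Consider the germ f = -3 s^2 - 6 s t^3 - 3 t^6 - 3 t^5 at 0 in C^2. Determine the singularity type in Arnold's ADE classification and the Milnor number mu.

Type A_{4}, Milnor number mu = 4.

The Hessian of f at 0 is [[-6, 0], [0, 0]] with rank 1, so corank 1. A Groebner basis of the Jacobian ideal J(f) in C{s,t} is {s + t^3, s^2, s*t}; counting standard monomials gives mu = 4. Corank 1: A-series; mu = 4 gives A_4.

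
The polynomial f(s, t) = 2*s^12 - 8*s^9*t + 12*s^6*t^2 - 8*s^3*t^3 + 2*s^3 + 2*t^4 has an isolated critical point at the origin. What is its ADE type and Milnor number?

Type E_6, Milnor number mu = 6.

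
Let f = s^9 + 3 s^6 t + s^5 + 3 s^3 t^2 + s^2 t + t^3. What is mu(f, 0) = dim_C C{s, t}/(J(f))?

The Hessian of f at 0 has rank 0. Corank 2; j^3 = t*(s^2 + t^2) splits into three distinct lines over C (the quadratic factor has nonzero discriminant), so D_4.

4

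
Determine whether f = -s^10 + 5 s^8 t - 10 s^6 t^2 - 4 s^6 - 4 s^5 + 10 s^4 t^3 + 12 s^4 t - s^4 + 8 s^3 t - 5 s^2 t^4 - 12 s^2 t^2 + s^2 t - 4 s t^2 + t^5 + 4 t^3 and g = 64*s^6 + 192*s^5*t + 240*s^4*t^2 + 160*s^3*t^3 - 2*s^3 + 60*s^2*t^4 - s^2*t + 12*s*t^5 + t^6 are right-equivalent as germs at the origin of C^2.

The Hessian of f at 0 has rank 0. Corank 2; j^3 = t*(s - 2*t)^2 has shape L^2 M (L != M), so D-series; mu = 6 gives D_6. The Hessian of g at 0 has rank 0. Corank 2; j^3 = -s^2*(2*s + t) has shape L^2 M (L != M), so D-series; mu = 7 gives D_7. f is D_6 but g is D_7, hence not right-equivalent.

No.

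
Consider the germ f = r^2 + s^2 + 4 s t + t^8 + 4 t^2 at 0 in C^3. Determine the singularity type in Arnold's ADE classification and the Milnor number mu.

Type A_{7}, Milnor number mu = 7.

The Hessian of f at 0 has rank 2. Corank 1: A-series; mu = 7 gives A_7.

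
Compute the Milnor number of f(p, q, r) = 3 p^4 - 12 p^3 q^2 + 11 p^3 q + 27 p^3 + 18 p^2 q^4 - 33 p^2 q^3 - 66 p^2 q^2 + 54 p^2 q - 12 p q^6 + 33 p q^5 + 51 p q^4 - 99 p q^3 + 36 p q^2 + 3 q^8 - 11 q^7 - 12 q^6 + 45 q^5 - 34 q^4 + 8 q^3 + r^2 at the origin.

The Hessian of f at 0 has rank 1. Corank 2; j^3 = (3*p + 2*q)^3 is a perfect cube, so E-series; the 4-jet and mu = 7 give E_7.

7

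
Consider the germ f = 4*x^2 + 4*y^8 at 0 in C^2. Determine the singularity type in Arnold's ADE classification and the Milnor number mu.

The Hessian of f at 0 has rank 1. Corank 1: A-series; mu = 7 gives A_7.

Type A_{7}, Milnor number mu = 7.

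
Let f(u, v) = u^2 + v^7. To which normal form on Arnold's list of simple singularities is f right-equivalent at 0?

A_6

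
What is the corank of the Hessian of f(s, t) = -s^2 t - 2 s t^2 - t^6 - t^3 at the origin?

Hessian at 0 has rank 0.

2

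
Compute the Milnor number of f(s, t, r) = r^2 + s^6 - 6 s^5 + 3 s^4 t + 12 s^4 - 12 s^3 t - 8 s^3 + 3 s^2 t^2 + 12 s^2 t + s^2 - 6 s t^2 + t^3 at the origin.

2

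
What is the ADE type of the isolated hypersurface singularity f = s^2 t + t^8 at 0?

D9

The Hessian of f at 0 has rank 0. Corank 2; j^3 = s^2*t has shape L^2 M (L != M), so D-series; mu = 9 gives D_9.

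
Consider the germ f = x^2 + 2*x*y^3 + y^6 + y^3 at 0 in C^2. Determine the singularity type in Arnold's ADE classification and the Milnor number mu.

Type A_2, Milnor number mu = 2.

The Hessian of f at 0 is [[2, 0], [0, 0]] with rank 1, so corank 1. A Groebner basis of the Jacobian ideal J(f) in C{x,y} is {y^2, x}; counting standard monomials gives mu = 2. Corank 1: A-series; mu = 2 gives A_2.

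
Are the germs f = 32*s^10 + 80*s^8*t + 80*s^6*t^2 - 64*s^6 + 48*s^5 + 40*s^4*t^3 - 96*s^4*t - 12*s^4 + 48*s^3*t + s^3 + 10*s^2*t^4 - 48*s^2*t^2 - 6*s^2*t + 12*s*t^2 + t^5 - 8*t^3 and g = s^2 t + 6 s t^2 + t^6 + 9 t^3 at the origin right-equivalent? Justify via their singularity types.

The Hessian of f at 0 has rank 0. Corank 2; j^3 = (s - 2*t)^3 is a perfect cube, so E-series; the 5-jet and mu = 8 give E_8. The Hessian of g at 0 has rank 0. Corank 2; j^3 = t*(s + 3*t)^2 has shape L^2 M (L != M), so D-series; mu = 7 gives D_7. f is E_8 but g is D_7, hence not right-equivalent.

No.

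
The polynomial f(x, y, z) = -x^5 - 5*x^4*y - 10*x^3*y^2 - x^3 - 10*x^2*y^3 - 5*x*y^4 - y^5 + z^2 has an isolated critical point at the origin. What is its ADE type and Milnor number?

Type E8, Milnor number mu = 8.

The Hessian of f at 0 is [[0, 0, 0], [0, 0, 0], [0, 0, 2]] with rank 1, so corank 2. A Groebner basis of the Jacobian ideal J(f) in C{x,y,z} is {y^5, x*y^3 + y^4/4, x^2, z}; counting standard monomials gives mu = 8. Corank 2; j^3 = -x^3 is a perfect cube, so E-series; the 5-jet and mu = 8 give E_8.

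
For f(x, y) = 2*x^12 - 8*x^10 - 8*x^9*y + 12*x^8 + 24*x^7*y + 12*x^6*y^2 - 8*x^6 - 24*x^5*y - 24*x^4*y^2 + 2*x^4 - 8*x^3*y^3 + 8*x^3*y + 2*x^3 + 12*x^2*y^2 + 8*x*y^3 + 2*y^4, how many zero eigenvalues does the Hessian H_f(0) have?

Hessian at 0 has rank 0.

2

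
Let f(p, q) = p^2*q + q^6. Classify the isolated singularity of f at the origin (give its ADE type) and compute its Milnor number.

Type D_7, Milnor number mu = 7.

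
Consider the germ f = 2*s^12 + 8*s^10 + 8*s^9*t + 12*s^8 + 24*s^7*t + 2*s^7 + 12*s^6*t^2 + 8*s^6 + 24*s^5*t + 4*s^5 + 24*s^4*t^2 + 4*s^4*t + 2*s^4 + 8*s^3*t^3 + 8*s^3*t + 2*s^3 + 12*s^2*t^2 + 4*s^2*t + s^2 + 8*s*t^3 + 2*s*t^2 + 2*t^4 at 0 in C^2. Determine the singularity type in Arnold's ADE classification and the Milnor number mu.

Type A3, Milnor number mu = 3.

The Hessian of f at 0 is [[2, 0], [0, 0]] with rank 1, so corank 1. A Groebner basis of the Jacobian ideal J(f) in C{s,t} is {s^2, s*t, s + t^2}; counting standard monomials gives mu = 3. Corank 1: A-series; mu = 3 gives A_3.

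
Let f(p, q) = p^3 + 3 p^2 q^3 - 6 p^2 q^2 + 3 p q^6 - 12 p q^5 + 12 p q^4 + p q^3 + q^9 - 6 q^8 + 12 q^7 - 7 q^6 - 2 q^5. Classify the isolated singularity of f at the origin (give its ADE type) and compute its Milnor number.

The Hessian of f at 0 has rank 0. Corank 2; j^3 = p^3 is a perfect cube, so E-series; the 4-jet and mu = 7 give E_7.

Type E_{7}, Milnor number mu = 7.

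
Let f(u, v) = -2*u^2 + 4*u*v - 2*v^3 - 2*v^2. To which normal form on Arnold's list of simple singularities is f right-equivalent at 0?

The Hessian of f at 0 has rank 1. Corank 1: A-series; mu = 2 gives A_2.

A_2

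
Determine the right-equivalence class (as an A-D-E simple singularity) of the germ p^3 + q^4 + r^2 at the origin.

E_{6}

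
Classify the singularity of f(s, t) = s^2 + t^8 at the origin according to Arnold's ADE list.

A_7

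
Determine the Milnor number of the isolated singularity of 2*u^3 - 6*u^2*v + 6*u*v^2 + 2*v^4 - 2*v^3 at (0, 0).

The Hessian of f at 0 is [[0, 0], [0, 0]] with rank 0, so corank 2. A Groebner basis of the Jacobian ideal J(f) in C{u,v} is {v^3, u^2 - 2*u*v + v^2}; counting standard monomials gives mu = 6. Corank 2; j^3 = 2*(u - v)^3 is a perfect cube, so E-series; the 4-jet and mu = 6 give E_6.

6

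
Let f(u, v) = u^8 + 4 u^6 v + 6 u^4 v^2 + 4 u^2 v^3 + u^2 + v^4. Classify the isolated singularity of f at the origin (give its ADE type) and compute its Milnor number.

The Hessian of f at 0 has rank 1. Corank 1: A-series; mu = 3 gives A_3.

Type A3, Milnor number mu = 3.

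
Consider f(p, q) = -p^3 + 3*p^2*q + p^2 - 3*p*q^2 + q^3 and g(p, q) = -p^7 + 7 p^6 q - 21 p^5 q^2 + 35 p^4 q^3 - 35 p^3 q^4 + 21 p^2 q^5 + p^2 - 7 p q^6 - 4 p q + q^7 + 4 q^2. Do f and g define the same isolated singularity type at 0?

The Hessian of f at 0 has rank 1. Corank 1: A-series; mu = 2 gives A_2. The Hessian of g at 0 has rank 1. Corank 1: A-series; mu = 6 gives A_6. f is A_2 but g is A_6, hence not right-equivalent.

No.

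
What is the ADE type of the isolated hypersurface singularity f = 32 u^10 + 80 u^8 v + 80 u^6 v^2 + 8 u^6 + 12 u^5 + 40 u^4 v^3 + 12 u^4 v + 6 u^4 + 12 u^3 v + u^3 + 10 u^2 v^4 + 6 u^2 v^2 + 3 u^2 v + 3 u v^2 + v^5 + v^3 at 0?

E8

The Hessian of f at 0 has rank 0. Corank 2; j^3 = (u + v)^3 is a perfect cube, so E-series; the 5-jet and mu = 8 give E_8.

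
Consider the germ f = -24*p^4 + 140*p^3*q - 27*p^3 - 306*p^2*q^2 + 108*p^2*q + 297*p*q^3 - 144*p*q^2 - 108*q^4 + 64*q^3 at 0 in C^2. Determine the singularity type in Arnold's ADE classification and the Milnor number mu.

The Hessian of f at 0 has rank 0. Corank 2; j^3 = -(3*p - 4*q)^3 is a perfect cube, so E-series; the 4-jet and mu = 7 give E_7.

Type E_{7}, Milnor number mu = 7.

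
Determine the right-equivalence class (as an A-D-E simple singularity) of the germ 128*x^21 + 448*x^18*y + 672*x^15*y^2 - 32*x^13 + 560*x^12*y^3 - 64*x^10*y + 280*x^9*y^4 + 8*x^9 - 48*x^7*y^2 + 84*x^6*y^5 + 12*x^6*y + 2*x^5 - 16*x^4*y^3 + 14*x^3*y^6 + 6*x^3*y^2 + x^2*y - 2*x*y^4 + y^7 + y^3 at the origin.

The Hessian of f at 0 has rank 0. Corank 2; j^3 = y*(x^2 + y^2) splits into three distinct lines over C (the quadratic factor has nonzero discriminant), so D_4.

D_{4}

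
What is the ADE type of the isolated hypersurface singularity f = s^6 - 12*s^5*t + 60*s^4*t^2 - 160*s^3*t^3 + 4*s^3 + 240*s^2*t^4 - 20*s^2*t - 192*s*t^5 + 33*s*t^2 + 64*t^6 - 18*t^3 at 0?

D_{7}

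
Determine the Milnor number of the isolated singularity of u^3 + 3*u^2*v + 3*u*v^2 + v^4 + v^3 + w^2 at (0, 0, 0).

6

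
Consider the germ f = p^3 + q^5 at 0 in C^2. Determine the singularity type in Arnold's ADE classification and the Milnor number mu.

Type E_8, Milnor number mu = 8.

The Hessian of f at 0 has rank 0. Corank 2; j^3 = p^3 is a perfect cube, so E-series; the 5-jet and mu = 8 give E_8.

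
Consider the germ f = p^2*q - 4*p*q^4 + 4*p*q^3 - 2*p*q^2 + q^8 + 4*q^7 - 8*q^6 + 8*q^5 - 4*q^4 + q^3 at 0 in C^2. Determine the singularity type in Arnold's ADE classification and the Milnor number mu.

Type D_9, Milnor number mu = 9.

The Hessian of f at 0 has rank 0. Corank 2; j^3 = q*(p - q)^2 has shape L^2 M (L != M), so D-series; mu = 9 gives D_9.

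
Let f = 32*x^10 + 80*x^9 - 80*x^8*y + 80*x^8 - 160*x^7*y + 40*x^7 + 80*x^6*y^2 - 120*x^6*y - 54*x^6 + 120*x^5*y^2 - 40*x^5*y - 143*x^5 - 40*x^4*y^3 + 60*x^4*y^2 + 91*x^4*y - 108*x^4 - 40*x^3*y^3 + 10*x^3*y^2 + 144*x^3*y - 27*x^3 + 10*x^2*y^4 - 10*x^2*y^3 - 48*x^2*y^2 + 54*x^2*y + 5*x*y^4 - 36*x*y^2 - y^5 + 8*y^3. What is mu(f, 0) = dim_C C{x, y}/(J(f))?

8

The Hessian of f at 0 has rank 0. Corank 2; j^3 = -(3*x - 2*y)^3 is a perfect cube, so E-series; the 5-jet and mu = 8 give E_8.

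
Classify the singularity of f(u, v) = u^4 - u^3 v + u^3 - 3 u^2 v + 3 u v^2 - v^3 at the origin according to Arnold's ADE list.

The Hessian of f at 0 is [[0, 0], [0, 0]] with rank 0, so corank 2. A Groebner basis of the Jacobian ideal J(f) in C{u,v} is {3*u^2 - 6*u*v + v^4 + v^3 + 3*v^2, u^3 + 3*u^2 - 6*u*v + 3*v^2, u^2*v + 3*u^2 - 6*u*v + 3*v^2, 2*u^2 + u*v^2 - 4*u*v - v^3/3 + 2*v^2}; counting standard monomials gives mu = 7. Corank 2; j^3 = (u - v)^3 is a perfect cube, so E-series; the 4-jet and mu = 7 give E_7.

E_7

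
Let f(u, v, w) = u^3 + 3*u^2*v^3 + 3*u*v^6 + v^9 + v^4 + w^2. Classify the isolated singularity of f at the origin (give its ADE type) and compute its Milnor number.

Type E_{6}, Milnor number mu = 6.

The Hessian of f at 0 is [[0, 0, 0], [0, 0, 0], [0, 0, 2]] with rank 1, so corank 2. A Groebner basis of the Jacobian ideal J(f) in C{u,v,w} is {v^3, u^2, w}; counting standard monomials gives mu = 6. Corank 2; j^3 = u^3 is a perfect cube, so E-series; the 4-jet and mu = 6 give E_6.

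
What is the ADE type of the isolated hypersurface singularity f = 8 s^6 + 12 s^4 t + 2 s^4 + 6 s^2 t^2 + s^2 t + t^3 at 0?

The Hessian of f at 0 is [[0, 0], [0, 0]] with rank 0, so corank 2. A Groebner basis of the Jacobian ideal J(f) in C{s,t} is {t^3, s^2 + 3*t^2, s*t}; counting standard monomials gives mu = 4. Corank 2; j^3 = t*(s^2 + t^2) splits into three distinct lines over C (the quadratic factor has nonzero discriminant), so D_4.

D_4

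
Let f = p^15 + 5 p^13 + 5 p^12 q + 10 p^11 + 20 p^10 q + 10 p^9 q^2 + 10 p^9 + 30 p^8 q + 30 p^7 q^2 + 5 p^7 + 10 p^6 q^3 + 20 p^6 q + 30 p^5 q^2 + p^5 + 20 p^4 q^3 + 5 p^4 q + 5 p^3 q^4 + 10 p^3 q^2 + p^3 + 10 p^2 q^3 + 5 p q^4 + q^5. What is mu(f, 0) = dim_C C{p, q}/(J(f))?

8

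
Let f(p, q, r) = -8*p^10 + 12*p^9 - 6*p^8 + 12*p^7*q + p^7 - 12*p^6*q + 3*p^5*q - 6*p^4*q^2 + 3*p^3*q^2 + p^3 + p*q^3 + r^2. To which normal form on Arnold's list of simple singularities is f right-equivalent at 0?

E_7

The Hessian of f at 0 has rank 1. Corank 2; j^3 = p^3 is a perfect cube, so E-series; the 4-jet and mu = 7 give E_7.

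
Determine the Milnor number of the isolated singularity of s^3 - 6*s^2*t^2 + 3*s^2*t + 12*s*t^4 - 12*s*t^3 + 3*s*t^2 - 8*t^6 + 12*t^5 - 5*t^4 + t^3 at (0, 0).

6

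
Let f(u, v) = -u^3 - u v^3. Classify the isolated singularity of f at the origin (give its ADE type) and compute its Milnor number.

The Hessian of f at 0 is [[0, 0], [0, 0]] with rank 0, so corank 2. A Groebner basis of the Jacobian ideal J(f) in C{u,v} is {u^3, u*v^2, 3*u^2 + v^3}; counting standard monomials gives mu = 7. Corank 2; j^3 = -u^3 is a perfect cube, so E-series; the 4-jet and mu = 7 give E_7.

Type E_{7}, Milnor number mu = 7.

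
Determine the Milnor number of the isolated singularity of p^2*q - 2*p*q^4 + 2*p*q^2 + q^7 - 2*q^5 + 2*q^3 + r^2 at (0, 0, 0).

The Hessian of f at 0 has rank 1. Corank 2; j^3 = q*(p^2 + 2*p*q + 2*q^2) splits into three distinct lines over C (the quadratic factor has nonzero discriminant), so D_4.

4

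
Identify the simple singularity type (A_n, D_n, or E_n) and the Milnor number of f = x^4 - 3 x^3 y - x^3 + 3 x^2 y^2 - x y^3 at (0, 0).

Type E_7, Milnor number mu = 7.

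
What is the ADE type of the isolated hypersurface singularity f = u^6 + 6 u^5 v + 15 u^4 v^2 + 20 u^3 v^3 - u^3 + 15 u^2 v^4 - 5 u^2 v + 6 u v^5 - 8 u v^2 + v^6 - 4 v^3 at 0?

The Hessian of f at 0 has rank 0. Corank 2; j^3 = -(u + v)*(u + 2*v)^2 has shape L^2 M (L != M), so D-series; mu = 7 gives D_7.

D7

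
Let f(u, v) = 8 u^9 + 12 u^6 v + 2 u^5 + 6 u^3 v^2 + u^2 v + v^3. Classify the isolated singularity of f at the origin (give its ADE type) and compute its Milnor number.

Type D4, Milnor number mu = 4.

The Hessian of f at 0 has rank 0. Corank 2; j^3 = v*(u^2 + v^2) splits into three distinct lines over C (the quadratic factor has nonzero discriminant), so D_4.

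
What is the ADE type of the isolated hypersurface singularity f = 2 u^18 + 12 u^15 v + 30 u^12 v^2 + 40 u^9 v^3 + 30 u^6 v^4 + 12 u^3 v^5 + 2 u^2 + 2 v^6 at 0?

A5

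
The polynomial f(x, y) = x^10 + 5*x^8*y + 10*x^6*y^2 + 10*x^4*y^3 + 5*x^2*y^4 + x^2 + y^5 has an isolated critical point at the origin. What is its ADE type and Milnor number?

Type A4, Milnor number mu = 4.

The Hessian of f at 0 has rank 1. Corank 1: A-series; mu = 4 gives A_4.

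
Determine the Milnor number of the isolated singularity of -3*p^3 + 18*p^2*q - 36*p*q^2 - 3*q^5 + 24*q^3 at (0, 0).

8

The Hessian of f at 0 has rank 0. Corank 2; j^3 = -3*(p - 2*q)^3 is a perfect cube, so E-series; the 5-jet and mu = 8 give E_8.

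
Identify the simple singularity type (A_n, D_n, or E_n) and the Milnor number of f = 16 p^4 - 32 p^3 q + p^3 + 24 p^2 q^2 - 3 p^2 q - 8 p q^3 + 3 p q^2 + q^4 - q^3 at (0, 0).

The Hessian of f at 0 has rank 0. Corank 2; j^3 = (p - q)^3 is a perfect cube, so E-series; the 4-jet and mu = 6 give E_6.

Type E_{6}, Milnor number mu = 6.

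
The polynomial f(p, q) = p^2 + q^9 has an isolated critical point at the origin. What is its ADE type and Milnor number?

Type A_{8}, Milnor number mu = 8.

The Hessian of f at 0 has rank 1. Corank 1: A-series; mu = 8 gives A_8.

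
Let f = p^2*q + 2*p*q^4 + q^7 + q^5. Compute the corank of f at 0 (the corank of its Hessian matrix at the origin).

Hessian at 0 has rank 0.

2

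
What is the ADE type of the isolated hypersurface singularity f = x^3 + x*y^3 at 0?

E_{7}

The Hessian of f at 0 has rank 0. Corank 2; j^3 = x^3 is a perfect cube, so E-series; the 4-jet and mu = 7 give E_7.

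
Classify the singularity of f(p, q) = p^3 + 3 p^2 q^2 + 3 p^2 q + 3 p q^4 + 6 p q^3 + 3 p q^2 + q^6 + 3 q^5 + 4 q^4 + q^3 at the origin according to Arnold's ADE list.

The Hessian of f at 0 has rank 0. Corank 2; j^3 = (p + q)^3 is a perfect cube, so E-series; the 4-jet and mu = 6 give E_6.

E_6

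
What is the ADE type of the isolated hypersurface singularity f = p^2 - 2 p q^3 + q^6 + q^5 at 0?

A_4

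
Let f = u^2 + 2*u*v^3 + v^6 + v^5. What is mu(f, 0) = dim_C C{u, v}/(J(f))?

4

The Hessian of f at 0 is [[2, 0], [0, 0]] with rank 1, so corank 1. A Groebner basis of the Jacobian ideal J(f) in C{u,v} is {u + v^3, u^2, u*v}; counting standard monomials gives mu = 4. Corank 1: A-series; mu = 4 gives A_4.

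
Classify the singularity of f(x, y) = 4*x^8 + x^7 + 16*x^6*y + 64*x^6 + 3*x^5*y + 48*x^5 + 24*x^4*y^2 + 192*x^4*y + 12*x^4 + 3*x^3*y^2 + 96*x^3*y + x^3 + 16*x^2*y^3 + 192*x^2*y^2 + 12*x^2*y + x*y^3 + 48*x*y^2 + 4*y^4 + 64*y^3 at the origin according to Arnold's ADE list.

The Hessian of f at 0 is [[0, 0], [0, 0]] with rank 0, so corank 2. A Groebner basis of the Jacobian ideal J(f) in C{x,y} is {-3*x^2/12176 - 3*x*y/1522 + y^4 - y^3/12176 - 3*y^2/761, x^3 + 2301*x^2/3044 + 4602*x*y/761 + 195583*y^3/3044 + 9204*y^2/761, x^2*y - 1535*x^2/12176 - 1535*x*y/1522 - 585983*y^3/36528 - 1535*y^2/761, 12*x^2/761 + x*y^2 + 96*x*y/761 + 3048*y^3/761 + 192*y^2/761}; counting standard monomials gives mu = 7. Corank 2; j^3 = (x + 4*y)^3 is a perfect cube, so E-series; the 4-jet and mu = 7 give E_7.

E_{7}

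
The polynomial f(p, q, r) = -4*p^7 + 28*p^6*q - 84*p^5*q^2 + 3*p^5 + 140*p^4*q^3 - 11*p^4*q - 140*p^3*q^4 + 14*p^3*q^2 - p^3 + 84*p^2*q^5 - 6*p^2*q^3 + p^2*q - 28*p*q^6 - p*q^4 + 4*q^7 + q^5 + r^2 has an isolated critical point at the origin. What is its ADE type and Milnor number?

The Hessian of f at 0 is [[0, 0, 0], [0, 0, 0], [0, 0, 2]] with rank 1, so corank 2. A Groebner basis of the Jacobian ideal J(f) in C{p,q,r} is {p*q/7 + q^4, p*q^2, p^2 - 5*p*q/7, r}; counting standard monomials gives mu = 6. Corank 2; j^3 = -p^2*(p - q) has shape L^2 M (L != M), so D-series; mu = 6 gives D_6.

Type D_{6}, Milnor number mu = 6.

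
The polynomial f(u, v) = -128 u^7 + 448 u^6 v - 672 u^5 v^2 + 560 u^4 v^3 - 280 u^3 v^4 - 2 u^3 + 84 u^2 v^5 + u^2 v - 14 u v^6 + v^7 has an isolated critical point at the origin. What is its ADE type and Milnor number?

Type D8, Milnor number mu = 8.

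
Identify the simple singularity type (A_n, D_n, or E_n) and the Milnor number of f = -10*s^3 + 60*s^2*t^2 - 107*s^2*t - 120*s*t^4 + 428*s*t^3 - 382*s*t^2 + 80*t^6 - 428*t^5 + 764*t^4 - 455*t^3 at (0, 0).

The Hessian of f at 0 has rank 0. Corank 2; j^3 = -(2*s + 7*t)*(5*s^2 + 36*s*t + 65*t^2) splits into three distinct lines over C (the quadratic factor has nonzero discriminant), so D_4.

Type D_4, Milnor number mu = 4.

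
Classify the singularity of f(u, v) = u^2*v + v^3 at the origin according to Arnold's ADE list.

D4

The Hessian of f at 0 is [[0, 0], [0, 0]] with rank 0, so corank 2. A Groebner basis of the Jacobian ideal J(f) in C{u,v} is {v^3, u^2 + 3*v^2, u*v}; counting standard monomials gives mu = 4. Corank 2; j^3 = v*(u^2 + v^2) splits into three distinct lines over C (the quadratic factor has nonzero discriminant), so D_4.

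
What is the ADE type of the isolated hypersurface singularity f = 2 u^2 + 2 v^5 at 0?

The Hessian of f at 0 is [[4, 0], [0, 0]] with rank 1, so corank 1. A Groebner basis of the Jacobian ideal J(f) in C{u,v} is {v^4, u}; counting standard monomials gives mu = 4. Corank 1: A-series; mu = 4 gives A_4.

A_{4}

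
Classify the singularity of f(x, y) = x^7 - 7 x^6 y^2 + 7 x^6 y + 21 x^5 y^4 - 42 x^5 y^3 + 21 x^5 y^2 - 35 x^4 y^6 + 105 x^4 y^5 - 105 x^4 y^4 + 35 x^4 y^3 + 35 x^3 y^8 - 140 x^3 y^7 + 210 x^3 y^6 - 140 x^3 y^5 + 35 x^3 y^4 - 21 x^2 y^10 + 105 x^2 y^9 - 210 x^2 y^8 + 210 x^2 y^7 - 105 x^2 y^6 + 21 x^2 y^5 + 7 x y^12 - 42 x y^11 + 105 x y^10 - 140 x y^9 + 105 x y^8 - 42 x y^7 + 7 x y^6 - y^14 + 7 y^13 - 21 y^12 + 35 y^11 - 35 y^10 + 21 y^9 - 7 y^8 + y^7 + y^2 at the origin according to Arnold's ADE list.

A_6

The Hessian of f at 0 has rank 1. Corank 1: A-series; mu = 6 gives A_6.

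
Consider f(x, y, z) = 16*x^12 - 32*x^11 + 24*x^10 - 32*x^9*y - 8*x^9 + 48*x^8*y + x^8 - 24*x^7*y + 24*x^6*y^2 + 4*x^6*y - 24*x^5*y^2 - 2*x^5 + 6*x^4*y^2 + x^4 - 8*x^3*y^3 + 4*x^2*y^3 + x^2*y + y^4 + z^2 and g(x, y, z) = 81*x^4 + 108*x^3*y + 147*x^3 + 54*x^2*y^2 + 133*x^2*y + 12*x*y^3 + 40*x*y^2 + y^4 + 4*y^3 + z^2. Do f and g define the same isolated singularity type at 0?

Yes.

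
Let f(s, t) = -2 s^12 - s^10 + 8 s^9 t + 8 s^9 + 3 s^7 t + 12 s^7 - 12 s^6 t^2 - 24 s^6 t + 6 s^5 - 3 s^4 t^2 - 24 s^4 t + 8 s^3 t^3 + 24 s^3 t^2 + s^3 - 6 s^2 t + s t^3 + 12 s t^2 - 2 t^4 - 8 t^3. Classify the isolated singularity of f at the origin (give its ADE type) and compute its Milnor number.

Type E7, Milnor number mu = 7.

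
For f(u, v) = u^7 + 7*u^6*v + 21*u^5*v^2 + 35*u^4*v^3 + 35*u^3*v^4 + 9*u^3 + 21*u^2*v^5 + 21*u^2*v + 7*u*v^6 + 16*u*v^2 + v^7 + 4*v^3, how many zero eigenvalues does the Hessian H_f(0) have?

2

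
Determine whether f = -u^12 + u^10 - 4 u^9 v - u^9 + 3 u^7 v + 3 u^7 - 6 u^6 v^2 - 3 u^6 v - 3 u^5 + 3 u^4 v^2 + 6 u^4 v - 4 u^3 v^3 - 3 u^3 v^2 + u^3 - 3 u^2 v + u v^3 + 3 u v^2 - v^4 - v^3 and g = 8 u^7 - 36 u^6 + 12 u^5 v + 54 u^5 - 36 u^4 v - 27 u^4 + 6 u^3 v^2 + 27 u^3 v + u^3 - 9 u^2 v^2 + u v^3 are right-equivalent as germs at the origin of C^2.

The Hessian of f at 0 has rank 0. Corank 2; j^3 = (u - v)^3 is a perfect cube, so E-series; the 4-jet and mu = 7 give E_7. The Hessian of g at 0 has rank 0. Corank 2; j^3 = u^3 is a perfect cube, so E-series; the 4-jet and mu = 7 give E_7. Both have type E_7, hence right-equivalent.

Yes.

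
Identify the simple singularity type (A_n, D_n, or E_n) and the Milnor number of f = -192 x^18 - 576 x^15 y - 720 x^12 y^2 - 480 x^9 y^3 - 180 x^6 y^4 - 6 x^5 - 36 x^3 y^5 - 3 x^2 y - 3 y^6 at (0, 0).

Type D7, Milnor number mu = 7.

The Hessian of f at 0 has rank 0. Corank 2; j^3 = -3*x^2*y has shape L^2 M (L != M), so D-series; mu = 7 gives D_7.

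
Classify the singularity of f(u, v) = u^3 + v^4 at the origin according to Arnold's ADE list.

The Hessian of f at 0 is [[0, 0], [0, 0]] with rank 0, so corank 2. A Groebner basis of the Jacobian ideal J(f) in C{u,v} is {v^3, u^2}; counting standard monomials gives mu = 6. Corank 2; j^3 = u^3 is a perfect cube, so E-series; the 4-jet and mu = 6 give E_6.

E6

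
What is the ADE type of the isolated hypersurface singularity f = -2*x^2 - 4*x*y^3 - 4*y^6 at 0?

A5

The Hessian of f at 0 has rank 1. Corank 1: A-series; mu = 5 gives A_5.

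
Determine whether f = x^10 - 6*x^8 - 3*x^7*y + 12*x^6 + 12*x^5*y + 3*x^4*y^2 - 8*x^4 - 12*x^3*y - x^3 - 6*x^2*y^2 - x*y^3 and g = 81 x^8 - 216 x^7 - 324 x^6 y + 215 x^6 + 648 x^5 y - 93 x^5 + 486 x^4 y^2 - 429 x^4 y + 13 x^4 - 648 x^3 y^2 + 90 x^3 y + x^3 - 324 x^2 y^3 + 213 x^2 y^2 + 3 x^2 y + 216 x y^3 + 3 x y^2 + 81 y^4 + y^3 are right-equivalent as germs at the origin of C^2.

No.

The Hessian of f at 0 has rank 0. Corank 2; j^3 = -x^3 is a perfect cube, so E-series; the 4-jet and mu = 7 give E_7. The Hessian of g at 0 has rank 0. Corank 2; j^3 = (x + y)^3 is a perfect cube, so E-series; the 4-jet and mu = 6 give E_6. f is E_7 but g is E_6, hence not right-equivalent.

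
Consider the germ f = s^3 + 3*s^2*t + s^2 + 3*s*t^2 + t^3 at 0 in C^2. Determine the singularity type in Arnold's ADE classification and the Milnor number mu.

Type A_{2}, Milnor number mu = 2.

The Hessian of f at 0 is [[2, 0], [0, 0]] with rank 1, so corank 1. A Groebner basis of the Jacobian ideal J(f) in C{s,t} is {t^2, s}; counting standard monomials gives mu = 2. Corank 1: A-series; mu = 2 gives A_2.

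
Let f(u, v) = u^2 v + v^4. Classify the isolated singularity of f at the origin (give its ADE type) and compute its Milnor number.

The Hessian of f at 0 is [[0, 0], [0, 0]] with rank 0, so corank 2. A Groebner basis of the Jacobian ideal J(f) in C{u,v} is {u^3, u^2/4 + v^3, u*v}; counting standard monomials gives mu = 5. Corank 2; j^3 = u^2*v has shape L^2 M (L != M), so D-series; mu = 5 gives D_5.

Type D_{5}, Milnor number mu = 5.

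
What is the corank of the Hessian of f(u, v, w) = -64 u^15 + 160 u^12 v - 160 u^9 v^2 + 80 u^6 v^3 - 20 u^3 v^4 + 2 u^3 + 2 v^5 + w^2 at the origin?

2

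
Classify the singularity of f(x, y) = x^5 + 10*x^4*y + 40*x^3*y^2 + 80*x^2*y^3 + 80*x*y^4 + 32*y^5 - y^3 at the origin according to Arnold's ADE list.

The Hessian of f at 0 is [[0, 0], [0, 0]] with rank 0, so corank 2. A Groebner basis of the Jacobian ideal J(f) in C{x,y} is {x^4 + 8*x^3*y, y^2}; counting standard monomials gives mu = 8. Corank 2; j^3 = -y^3 is a perfect cube, so E-series; the 5-jet and mu = 8 give E_8.

E8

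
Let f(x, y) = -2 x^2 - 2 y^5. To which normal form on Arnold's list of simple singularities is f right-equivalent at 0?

A_{4}

The Hessian of f at 0 has rank 1. Corank 1: A-series; mu = 4 gives A_4.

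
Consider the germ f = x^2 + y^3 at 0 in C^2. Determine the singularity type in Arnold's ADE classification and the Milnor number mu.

The Hessian of f at 0 is [[2, 0], [0, 0]] with rank 1, so corank 1. A Groebner basis of the Jacobian ideal J(f) in C{x,y} is {y^2, x}; counting standard monomials gives mu = 2. Corank 1: A-series; mu = 2 gives A_2.

Type A_{2}, Milnor number mu = 2.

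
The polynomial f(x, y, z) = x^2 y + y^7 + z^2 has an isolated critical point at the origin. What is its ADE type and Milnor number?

Type D_{8}, Milnor number mu = 8.

The Hessian of f at 0 has rank 1. Corank 2; j^3 = x^2*y has shape L^2 M (L != M), so D-series; mu = 8 gives D_8.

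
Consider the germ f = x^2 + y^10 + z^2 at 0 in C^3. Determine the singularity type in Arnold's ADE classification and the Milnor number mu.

Type A_{9}, Milnor number mu = 9.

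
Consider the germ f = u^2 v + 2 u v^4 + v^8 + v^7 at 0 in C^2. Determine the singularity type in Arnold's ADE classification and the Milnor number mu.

Type D_9, Milnor number mu = 9.

The Hessian of f at 0 is [[0, 0], [0, 0]] with rank 0, so corank 2. A Groebner basis of the Jacobian ideal J(f) in C{u,v} is {u^2*v^2, 8*u^2*v + u^2 + u*v^3, u*v + v^4, u^3}; counting standard monomials gives mu = 9. Corank 2; j^3 = u^2*v has shape L^2 M (L != M), so D-series; mu = 9 gives D_9.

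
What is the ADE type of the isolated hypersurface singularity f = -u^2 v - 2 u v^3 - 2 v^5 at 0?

D6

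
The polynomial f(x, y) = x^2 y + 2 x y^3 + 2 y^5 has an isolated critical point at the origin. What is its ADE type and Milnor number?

Type D_{6}, Milnor number mu = 6.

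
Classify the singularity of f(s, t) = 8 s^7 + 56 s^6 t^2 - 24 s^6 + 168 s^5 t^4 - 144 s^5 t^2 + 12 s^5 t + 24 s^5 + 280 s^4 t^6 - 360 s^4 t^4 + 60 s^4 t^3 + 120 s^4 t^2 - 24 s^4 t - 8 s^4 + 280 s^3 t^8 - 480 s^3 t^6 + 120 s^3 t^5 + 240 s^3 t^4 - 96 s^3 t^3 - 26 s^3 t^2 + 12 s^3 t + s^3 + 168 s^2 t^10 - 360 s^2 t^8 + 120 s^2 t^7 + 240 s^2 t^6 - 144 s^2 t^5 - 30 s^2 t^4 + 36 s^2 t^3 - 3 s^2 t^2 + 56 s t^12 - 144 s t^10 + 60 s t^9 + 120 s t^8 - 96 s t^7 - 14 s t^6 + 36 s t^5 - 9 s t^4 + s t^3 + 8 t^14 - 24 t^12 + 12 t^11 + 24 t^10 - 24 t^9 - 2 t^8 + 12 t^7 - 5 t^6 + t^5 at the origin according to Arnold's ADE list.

E_{7}

The Hessian of f at 0 has rank 0. Corank 2; j^3 = s^3 is a perfect cube, so E-series; the 4-jet and mu = 7 give E_7.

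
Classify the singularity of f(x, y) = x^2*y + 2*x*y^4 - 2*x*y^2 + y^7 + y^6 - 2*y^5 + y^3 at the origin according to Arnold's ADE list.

The Hessian of f at 0 is [[0, 0], [0, 0]] with rank 0, so corank 2. A Groebner basis of the Jacobian ideal J(f) in C{x,y} is {x*y + y^4 - y^2, x^3 - x^2/2 + x*y - y^3 - y^2/2, x^2*y - x^2/3 + 2*x*y/3 - y^3 - y^2/3, -x^2/6 + x*y^2 + x*y/3 - y^3 - y^2/6}; counting standard monomials gives mu = 7. Corank 2; j^3 = y*(x - y)^2 has shape L^2 M (L != M), so D-series; mu = 7 gives D_7.

D_7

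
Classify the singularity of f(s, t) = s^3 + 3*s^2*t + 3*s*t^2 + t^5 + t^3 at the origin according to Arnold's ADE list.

The Hessian of f at 0 has rank 0. Corank 2; j^3 = (s + t)^3 is a perfect cube, so E-series; the 5-jet and mu = 8 give E_8.

E8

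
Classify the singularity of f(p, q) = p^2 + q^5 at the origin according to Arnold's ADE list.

A_{4}

The Hessian of f at 0 is [[2, 0], [0, 0]] with rank 1, so corank 1. A Groebner basis of the Jacobian ideal J(f) in C{p,q} is {q^4, p}; counting standard monomials gives mu = 4. Corank 1: A-series; mu = 4 gives A_4.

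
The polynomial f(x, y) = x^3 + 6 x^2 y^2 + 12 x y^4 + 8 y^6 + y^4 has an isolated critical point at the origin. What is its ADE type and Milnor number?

Type E6, Milnor number mu = 6.

The Hessian of f at 0 is [[0, 0], [0, 0]] with rank 0, so corank 2. A Groebner basis of the Jacobian ideal J(f) in C{x,y} is {x^3, x^2*y, x^2/4 + x*y^2, y^3}; counting standard monomials gives mu = 6. Corank 2; j^3 = x^3 is a perfect cube, so E-series; the 4-jet and mu = 6 give E_6.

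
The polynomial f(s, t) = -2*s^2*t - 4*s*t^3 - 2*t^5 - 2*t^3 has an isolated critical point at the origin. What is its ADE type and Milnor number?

The Hessian of f at 0 has rank 0. Corank 2; j^3 = -2*t*(s^2 + t^2) splits into three distinct lines over C (the quadratic factor has nonzero discriminant), so D_4.

Type D_{4}, Milnor number mu = 4.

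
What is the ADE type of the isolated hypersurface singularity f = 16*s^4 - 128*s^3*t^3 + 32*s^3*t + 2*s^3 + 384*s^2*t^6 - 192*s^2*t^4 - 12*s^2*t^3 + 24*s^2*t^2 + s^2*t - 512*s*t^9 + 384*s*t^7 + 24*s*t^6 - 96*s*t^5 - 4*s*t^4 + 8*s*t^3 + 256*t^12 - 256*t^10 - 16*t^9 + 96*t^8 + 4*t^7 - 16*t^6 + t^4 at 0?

D_5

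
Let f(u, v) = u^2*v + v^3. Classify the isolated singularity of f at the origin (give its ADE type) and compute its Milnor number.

Type D_4, Milnor number mu = 4.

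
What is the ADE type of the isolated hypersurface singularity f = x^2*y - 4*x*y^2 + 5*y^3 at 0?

D_{4}

The Hessian of f at 0 has rank 0. Corank 2; j^3 = y*(x^2 - 4*x*y + 5*y^2) splits into three distinct lines over C (the quadratic factor has nonzero discriminant), so D_4.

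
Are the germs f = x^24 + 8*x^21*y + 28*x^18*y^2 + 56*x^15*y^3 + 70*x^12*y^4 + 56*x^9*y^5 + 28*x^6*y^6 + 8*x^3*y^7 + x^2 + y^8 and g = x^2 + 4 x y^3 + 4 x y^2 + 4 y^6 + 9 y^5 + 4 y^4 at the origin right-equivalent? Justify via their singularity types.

No.

The Hessian of f at 0 has rank 1. Corank 1: A-series; mu = 7 gives A_7. The Hessian of g at 0 has rank 1. Corank 1: A-series; mu = 4 gives A_4. f is A_7 but g is A_4, hence not right-equivalent.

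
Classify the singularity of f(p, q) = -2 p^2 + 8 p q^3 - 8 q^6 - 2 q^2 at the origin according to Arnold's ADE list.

A_1

The Hessian of f at 0 is [[-4, 0], [0, -4]] with rank 2, so corank 0. A Groebner basis of the Jacobian ideal J(f) in C{p,q} is {p, q}; counting standard monomials gives mu = 1. Corank 0: nondegenerate Morse point, so A_1.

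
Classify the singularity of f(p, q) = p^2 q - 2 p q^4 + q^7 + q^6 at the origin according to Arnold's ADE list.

D7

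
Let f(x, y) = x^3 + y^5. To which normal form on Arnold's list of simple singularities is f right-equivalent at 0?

E8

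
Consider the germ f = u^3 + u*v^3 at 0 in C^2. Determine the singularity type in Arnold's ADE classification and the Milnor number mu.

Type E7, Milnor number mu = 7.

The Hessian of f at 0 has rank 0. Corank 2; j^3 = u^3 is a perfect cube, so E-series; the 4-jet and mu = 7 give E_7.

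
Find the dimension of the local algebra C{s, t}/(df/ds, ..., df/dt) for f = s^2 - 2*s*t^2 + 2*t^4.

3

The Hessian of f at 0 has rank 1. Corank 1: A-series; mu = 3 gives A_3.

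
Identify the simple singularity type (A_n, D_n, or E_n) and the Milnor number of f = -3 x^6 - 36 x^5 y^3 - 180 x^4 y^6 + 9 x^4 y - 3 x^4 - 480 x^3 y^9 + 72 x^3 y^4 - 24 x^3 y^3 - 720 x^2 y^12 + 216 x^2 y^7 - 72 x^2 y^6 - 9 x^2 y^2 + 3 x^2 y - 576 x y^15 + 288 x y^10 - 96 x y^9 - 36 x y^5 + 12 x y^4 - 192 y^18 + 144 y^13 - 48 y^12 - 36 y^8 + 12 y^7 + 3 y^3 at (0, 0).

The Hessian of f at 0 has rank 0. Corank 2; j^3 = 3*y*(x^2 + y^2) splits into three distinct lines over C (the quadratic factor has nonzero discriminant), so D_4.

Type D_{4}, Milnor number mu = 4.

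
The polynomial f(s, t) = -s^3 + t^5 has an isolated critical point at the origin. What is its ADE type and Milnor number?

Type E_8, Milnor number mu = 8.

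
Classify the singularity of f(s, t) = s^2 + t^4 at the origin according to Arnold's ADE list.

A3

The Hessian of f at 0 is [[2, 0], [0, 0]] with rank 1, so corank 1. A Groebner basis of the Jacobian ideal J(f) in C{s,t} is {t^3, s}; counting standard monomials gives mu = 3. Corank 1: A-series; mu = 3 gives A_3.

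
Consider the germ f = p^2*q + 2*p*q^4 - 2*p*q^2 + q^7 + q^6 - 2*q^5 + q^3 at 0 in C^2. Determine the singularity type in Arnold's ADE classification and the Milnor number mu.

Type D_7, Milnor number mu = 7.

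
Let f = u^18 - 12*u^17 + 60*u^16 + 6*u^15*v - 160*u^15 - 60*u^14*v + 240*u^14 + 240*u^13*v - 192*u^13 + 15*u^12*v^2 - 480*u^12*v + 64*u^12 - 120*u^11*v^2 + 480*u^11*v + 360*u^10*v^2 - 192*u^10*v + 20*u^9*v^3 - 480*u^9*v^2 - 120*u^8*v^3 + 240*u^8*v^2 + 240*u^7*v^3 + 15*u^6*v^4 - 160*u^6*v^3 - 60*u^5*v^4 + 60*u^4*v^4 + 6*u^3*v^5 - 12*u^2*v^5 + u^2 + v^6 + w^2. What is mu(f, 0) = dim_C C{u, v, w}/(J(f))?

5

The Hessian of f at 0 is [[2, 0, 0], [0, 0, 0], [0, 0, 2]] with rank 2, so corank 1. A Groebner basis of the Jacobian ideal J(f) in C{u,v,w} is {v^5, u, w}; counting standard monomials gives mu = 5. Corank 1: A-series; mu = 5 gives A_5.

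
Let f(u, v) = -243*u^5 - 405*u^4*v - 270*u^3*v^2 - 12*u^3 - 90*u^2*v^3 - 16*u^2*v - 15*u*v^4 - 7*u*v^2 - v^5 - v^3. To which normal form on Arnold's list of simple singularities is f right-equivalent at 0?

The Hessian of f at 0 has rank 0. Corank 2; j^3 = -(2*u + v)^2*(3*u + v) has shape L^2 M (L != M), so D-series; mu = 6 gives D_6.

D_{6}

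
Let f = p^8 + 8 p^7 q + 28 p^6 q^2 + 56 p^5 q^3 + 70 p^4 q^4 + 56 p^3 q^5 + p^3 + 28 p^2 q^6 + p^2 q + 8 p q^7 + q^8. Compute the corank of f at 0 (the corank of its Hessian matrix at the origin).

The Hessian at 0 is [[0, 0], [0, 0]] of rank 0; hence corank 2.

2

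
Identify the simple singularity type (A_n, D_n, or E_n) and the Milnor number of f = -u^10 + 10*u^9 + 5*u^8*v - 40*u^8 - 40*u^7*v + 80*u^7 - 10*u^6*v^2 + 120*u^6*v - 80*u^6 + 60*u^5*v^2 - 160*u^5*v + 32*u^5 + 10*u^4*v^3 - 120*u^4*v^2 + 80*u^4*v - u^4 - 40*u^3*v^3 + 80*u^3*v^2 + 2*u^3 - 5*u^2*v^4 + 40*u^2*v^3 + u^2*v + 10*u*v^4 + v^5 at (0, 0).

Type D_6, Milnor number mu = 6.

The Hessian of f at 0 has rank 0. Corank 2; j^3 = u^2*(2*u + v) has shape L^2 M (L != M), so D-series; mu = 6 gives D_6.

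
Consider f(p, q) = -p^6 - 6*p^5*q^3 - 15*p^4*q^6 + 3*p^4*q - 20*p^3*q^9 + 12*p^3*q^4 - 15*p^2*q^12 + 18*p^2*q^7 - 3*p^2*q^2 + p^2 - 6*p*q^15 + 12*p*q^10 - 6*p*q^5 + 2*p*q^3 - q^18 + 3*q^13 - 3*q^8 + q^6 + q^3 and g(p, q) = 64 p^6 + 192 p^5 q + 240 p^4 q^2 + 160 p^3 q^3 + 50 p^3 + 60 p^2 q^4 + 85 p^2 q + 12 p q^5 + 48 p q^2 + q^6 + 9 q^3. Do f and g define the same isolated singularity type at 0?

The Hessian of f at 0 has rank 1. Corank 1: A-series; mu = 2 gives A_2. The Hessian of g at 0 has rank 0. Corank 2; j^3 = (2*p + q)*(5*p + 3*q)^2 has shape L^2 M (L != M), so D-series; mu = 7 gives D_7. f is A_2 but g is D_7, hence not right-equivalent.

No.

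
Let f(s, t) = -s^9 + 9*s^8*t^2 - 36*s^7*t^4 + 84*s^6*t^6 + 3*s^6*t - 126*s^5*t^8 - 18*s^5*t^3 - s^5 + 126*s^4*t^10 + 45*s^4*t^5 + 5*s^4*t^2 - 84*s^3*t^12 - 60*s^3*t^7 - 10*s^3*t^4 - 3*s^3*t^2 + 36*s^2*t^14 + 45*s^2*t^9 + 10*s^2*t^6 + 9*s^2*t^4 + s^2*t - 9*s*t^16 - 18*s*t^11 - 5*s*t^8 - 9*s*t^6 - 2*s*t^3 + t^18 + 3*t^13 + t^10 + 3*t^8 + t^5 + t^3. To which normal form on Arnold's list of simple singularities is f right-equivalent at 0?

The Hessian of f at 0 is [[0, 0], [0, 0]] with rank 0, so corank 2. A Groebner basis of the Jacobian ideal J(f) in C{s,t} is {t^3, s^2 + 3*t^2, s*t}; counting standard monomials gives mu = 4. Corank 2; j^3 = t*(s^2 + t^2) splits into three distinct lines over C (the quadratic factor has nonzero discriminant), so D_4.

D_4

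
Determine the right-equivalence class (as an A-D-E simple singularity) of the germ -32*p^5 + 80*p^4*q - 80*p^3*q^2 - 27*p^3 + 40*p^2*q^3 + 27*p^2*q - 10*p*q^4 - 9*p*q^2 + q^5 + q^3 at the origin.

The Hessian of f at 0 is [[0, 0], [0, 0]] with rank 0, so corank 2. A Groebner basis of the Jacobian ideal J(f) in C{p,q} is {q^5, p*q^3 - 3*q^4/8, p^2 - 2*p*q/3 + q^2/9}; counting standard monomials gives mu = 8. Corank 2; j^3 = -(3*p - q)^3 is a perfect cube, so E-series; the 5-jet and mu = 8 give E_8.

E8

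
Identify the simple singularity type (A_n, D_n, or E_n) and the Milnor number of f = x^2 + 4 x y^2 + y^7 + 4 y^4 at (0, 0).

Type A_{6}, Milnor number mu = 6.

The Hessian of f at 0 has rank 1. Corank 1: A-series; mu = 6 gives A_6.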